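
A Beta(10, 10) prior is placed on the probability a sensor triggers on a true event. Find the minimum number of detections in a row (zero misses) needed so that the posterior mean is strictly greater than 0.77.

After k detections and 0 misses the posterior is Beta(10+k, 10), with mean (10+k)/(10+10+k).
Set (10+k)/(20+k) > 0.77 and solve: k > (0.77·20 − 10)/(1 − 0.77) = 23.478.
The smallest integer exceeding 23.478 is 24, and checking k=24: (34)/(44) = 0.7727 > 0.77.

k = 24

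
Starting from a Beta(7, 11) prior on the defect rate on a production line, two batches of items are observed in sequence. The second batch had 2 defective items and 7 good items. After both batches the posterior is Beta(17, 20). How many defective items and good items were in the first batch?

Sequential conjugate updates are equivalent to a single update on the pooled data, so total successes = posterior α − prior α and total failures = posterior β − prior β.
Total across both batches: 17−7=10 defective items, 20−11=9 good items.
Subtract the second batch: 10−2=8 defective items and 9−7=2 good items.

8 defective items and 2 good items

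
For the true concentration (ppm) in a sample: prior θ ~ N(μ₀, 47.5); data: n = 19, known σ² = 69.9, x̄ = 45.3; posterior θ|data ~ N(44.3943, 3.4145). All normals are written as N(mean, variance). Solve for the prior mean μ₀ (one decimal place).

The posterior mean is a precision-weighted average: μ_n = (τ₀μ₀ + τ_data·x̄)/(τ₀+τ_data), with τ₀=1/σ₀² and τ_data=n/σ².
Here τ₀ = 1/47.5 = 0.021053 and τ_data = 19/69.9 = 0.271817, so τ_n = 0.292870.
Rearranging for μ₀: μ₀ = (μ_n·τ_n − τ_data·x̄)/τ₀ = (44.3943·0.292870 − 0.271817·45.3) / 0.021053 = 0.688449/0.021053 ≈ 32.7.

μ₀ = 32.7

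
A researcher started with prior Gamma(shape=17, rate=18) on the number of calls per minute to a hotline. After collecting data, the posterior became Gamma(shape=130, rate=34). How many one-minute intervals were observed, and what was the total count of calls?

A Gamma(α, β) prior (rate parametrization) on a Poisson rate with n observations summing to S gives posterior Gamma(α+S, β+n).
Matching: Σxᵢ = 130 − 17 = 113 and n = 34 − 18 = 16.

n = 16 one-minute intervals with total 113 calls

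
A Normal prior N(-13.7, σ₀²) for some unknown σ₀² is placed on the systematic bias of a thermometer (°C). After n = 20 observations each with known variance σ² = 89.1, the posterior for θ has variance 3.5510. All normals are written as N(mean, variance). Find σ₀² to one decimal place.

σ₀² = 17.5

For the Normal–Normal model with known σ², precisions add: τ_n = τ₀ + n/σ².
So 1/σ₀² = 1/3.5510 − 20/89.1 = 0.281611 − 0.224467 = 0.057144.
Hence σ₀² = 1/0.057144 ≈ 17.5.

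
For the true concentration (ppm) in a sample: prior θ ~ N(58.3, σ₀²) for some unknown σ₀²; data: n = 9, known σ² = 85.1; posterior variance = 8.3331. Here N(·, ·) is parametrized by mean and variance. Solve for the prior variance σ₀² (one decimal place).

Posterior precision equals prior precision plus data precision: 1/σ_n² = 1/σ₀² + n/σ².
So 1/σ₀² = 1/8.3331 − 9/85.1 = 0.120003 − 0.105758 = 0.014245.
Hence σ₀² = 1/0.014245 ≈ 70.2.

σ₀² = 70.2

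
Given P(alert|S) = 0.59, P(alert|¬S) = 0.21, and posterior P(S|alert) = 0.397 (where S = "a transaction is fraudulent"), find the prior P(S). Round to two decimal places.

P(S) = 0.19

Bayes' rule in odds form gives O(S|E) = O(S)·[P(E|S)/P(E|¬S)], hence O(S) = O(S|E)/LR.
Posterior odds = 0.397/(1−0.397) = 0.6584. LR = 0.59/0.21 = 2.8095.
Prior odds = 0.6584/2.8095 = 0.2343, so P(S) = 0.2343/(1+0.2343) ≈ 0.19.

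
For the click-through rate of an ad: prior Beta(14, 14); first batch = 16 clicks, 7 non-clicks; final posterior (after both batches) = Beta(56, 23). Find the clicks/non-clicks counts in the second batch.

26 clicks and 2 non-clicks

Sequential conjugate updates are equivalent to a single update on the pooled data, so total successes = posterior α − prior α and total failures = posterior β − prior β.
Total across both batches: 56−14=42 clicks, 23−14=9 non-clicks.
Subtract the first batch: 42−16=26 clicks and 9−7=2 non-clicks.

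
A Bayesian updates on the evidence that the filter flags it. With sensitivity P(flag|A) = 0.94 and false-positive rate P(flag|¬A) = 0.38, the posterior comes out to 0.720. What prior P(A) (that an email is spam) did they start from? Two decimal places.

Bayes' rule in odds form gives O(A|E) = O(A)·[P(E|A)/P(E|¬A)], hence O(A) = O(A|E)/LR.
Posterior odds = 0.720/(1−0.720) = 2.5714. LR = 0.94/0.38 = 2.4737.
Prior odds = 2.5714/2.4737 = 1.0395, so P(A) = 1.0395/(1+1.0395) ≈ 0.51.

P(A) = 0.51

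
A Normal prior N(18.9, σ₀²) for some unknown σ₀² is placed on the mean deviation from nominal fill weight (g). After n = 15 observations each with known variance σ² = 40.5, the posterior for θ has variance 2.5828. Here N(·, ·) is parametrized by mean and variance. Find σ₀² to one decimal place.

For the Normal–Normal model with known σ², precisions add: τ_n = τ₀ + n/σ².
So 1/σ₀² = 1/2.5828 − 15/40.5 = 0.387177 − 0.370370 = 0.016807.
Hence σ₀² = 1/0.016807 ≈ 59.5.

σ₀² = 59.5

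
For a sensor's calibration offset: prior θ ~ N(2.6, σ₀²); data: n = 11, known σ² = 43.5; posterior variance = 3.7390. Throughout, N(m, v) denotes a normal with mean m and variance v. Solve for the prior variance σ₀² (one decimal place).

σ₀² = 68.6

Posterior precision equals prior precision plus data precision: 1/σ_n² = 1/σ₀² + n/σ².
So 1/σ₀² = 1/3.7390 − 11/43.5 = 0.267451 − 0.252874 = 0.014577.
Hence σ₀² = 1/0.014577 ≈ 68.6.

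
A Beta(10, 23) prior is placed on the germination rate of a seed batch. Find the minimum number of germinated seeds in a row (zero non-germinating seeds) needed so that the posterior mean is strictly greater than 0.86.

After k germinated seeds and 0 non-germinating seeds the posterior is Beta(10+k, 23), with mean (10+k)/(10+23+k).
Set (10+k)/(33+k) > 0.86 and solve: k > (0.86·33 − 10)/(1 − 0.86) = 131.286.
The smallest integer exceeding 131.286 is 132, and checking k=132: (142)/(165) = 0.8606 > 0.86.

k = 132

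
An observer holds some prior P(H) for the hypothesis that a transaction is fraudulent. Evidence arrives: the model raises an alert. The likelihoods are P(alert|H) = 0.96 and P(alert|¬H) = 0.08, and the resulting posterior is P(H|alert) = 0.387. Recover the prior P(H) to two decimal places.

In odds form, posterior odds = prior odds × likelihood ratio, so prior odds = posterior odds ÷ LR.
Posterior odds = 0.387/(1−0.387) = 0.6313. LR = 0.96/0.08 = 12.0000.
Prior odds = 0.6313/12.0000 = 0.0526, so P(H) = 0.0526/(1+0.0526) ≈ 0.05.

P(H) = 0.05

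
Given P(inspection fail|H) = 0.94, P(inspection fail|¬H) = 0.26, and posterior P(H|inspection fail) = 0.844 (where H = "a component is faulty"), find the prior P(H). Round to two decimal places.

P(H) = 0.60

Bayes' rule in odds form gives O(H|E) = O(H)·[P(E|H)/P(E|¬H)], hence O(H) = O(H|E)/LR.
Posterior odds = 0.844/(1−0.844) = 5.4103. LR = 0.94/0.26 = 3.6154.
Prior odds = 5.4103/3.6154 = 1.4965, so P(H) = 1.4965/(1+1.4965) ≈ 0.60.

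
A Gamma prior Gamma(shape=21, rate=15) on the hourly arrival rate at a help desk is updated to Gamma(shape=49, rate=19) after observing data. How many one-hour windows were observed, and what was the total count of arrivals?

n = 4 one-hour windows with total 28 arrivals

Gamma–Poisson conjugacy: posterior shape = α + Σxᵢ, posterior rate = β + n.
Matching: Σxᵢ = 49 − 21 = 28 and n = 19 − 15 = 4.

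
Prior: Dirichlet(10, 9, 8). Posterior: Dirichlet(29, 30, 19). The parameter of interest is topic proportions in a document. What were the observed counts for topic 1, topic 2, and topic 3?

counts (19, 21, 11)

For a Dirichlet(α) prior with multinomial counts c, the posterior is Dirichlet(α + c) componentwise.
Counts are posterior − prior componentwise: 29−10=19, 30−9=21, 19−8=11.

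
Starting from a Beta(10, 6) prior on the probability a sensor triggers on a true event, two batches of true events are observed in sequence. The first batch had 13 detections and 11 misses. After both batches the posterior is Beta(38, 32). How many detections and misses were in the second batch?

15 detections and 15 misses

Because Beta–binomial updating is additive in the counts, the combined data contributed (α_post−α_prior, β_post−β_prior) successes and failures.
Total across both batches: 38−10=28 detections, 32−6=26 misses.
Subtract the first batch: 28−13=15 detections and 26−11=15 misses.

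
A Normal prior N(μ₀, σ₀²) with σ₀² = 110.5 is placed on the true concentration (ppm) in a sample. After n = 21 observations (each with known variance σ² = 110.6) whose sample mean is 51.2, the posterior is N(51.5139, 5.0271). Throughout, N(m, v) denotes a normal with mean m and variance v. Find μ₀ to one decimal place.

μ₀ = 58.1

With known observation variance, the Normal–Normal posterior has precision τ_n = τ₀ + n/σ² and mean μ_n = (τ₀μ₀ + (n/σ²)x̄)/τ_n.
Here τ₀ = 1/110.5 = 0.009050 and τ_data = 21/110.6 = 0.189873, so τ_n = 0.198923.
Rearranging for μ₀: μ₀ = (μ_n·τ_n − τ_data·x̄)/τ₀ = (51.5139·0.198923 − 0.189873·51.2) / 0.009050 = 0.525802/0.009050 ≈ 58.1.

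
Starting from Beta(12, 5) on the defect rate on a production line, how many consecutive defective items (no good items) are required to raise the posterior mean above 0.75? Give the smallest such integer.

k = 4

After k defective items and 0 good items the posterior is Beta(12+k, 5), with mean (12+k)/(12+5+k).
Set (12+k)/(17+k) > 0.75 and solve: k > (0.75·17 − 12)/(1 − 0.75) = 3.000.
The smallest integer exceeding 3.000 is 4.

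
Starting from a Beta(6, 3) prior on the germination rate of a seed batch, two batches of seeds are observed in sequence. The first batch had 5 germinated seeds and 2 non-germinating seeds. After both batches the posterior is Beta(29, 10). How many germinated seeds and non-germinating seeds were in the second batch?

18 germinated seeds and 5 non-germinating seeds

Sequential conjugate updates are equivalent to a single update on the pooled data, so total successes = posterior α − prior α and total failures = posterior β − prior β.
Total across both batches: 29−6=23 germinated seeds, 10−3=7 non-germinating seeds.
Subtract the first batch: 23−5=18 germinated seeds and 7−2=5 non-germinating seeds.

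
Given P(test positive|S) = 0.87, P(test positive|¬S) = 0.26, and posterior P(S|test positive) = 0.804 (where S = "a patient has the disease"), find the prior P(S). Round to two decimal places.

P(S) = 0.55

Bayes' rule in odds form gives O(S|E) = O(S)·[P(E|S)/P(E|¬S)], hence O(S) = O(S|E)/LR.
Posterior odds = 0.804/(1−0.804) = 4.1020. LR = 0.87/0.26 = 3.3462.
Prior odds = 4.1020/3.3462 = 1.2259, so P(S) = 1.2259/(1+1.2259) ≈ 0.55.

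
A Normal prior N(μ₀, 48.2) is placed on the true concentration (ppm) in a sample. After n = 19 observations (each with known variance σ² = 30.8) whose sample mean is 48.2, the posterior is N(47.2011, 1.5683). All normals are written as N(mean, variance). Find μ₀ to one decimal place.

μ₀ = 17.5

With known observation variance, the Normal–Normal posterior has precision τ_n = τ₀ + n/σ² and mean μ_n = (τ₀μ₀ + (n/σ²)x̄)/τ_n.
Here τ₀ = 1/48.2 = 0.020747 and τ_data = 19/30.8 = 0.616883, so τ_n = 0.637630.
Rearranging for μ₀: μ₀ = (μ_n·τ_n − τ_data·x̄)/τ₀ = (47.2011·0.637630 − 0.616883·48.2) / 0.020747 = 0.363077/0.020747 ≈ 17.5.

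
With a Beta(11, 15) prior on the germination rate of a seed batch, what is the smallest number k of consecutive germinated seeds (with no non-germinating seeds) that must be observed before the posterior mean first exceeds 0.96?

After k germinated seeds and 0 non-germinating seeds the posterior is Beta(11+k, 15), with mean (11+k)/(11+15+k).
Set (11+k)/(26+k) > 0.96 and solve: k > (0.96·26 − 11)/(1 − 0.96) = 349.000.
The smallest integer exceeding 349.000 is 350, and checking k=350: (361)/(376) = 0.9601 > 0.96.

k = 350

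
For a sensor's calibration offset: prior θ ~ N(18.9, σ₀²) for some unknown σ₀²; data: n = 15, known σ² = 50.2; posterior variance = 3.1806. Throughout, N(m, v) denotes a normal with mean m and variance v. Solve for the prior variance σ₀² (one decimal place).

σ₀² = 64.1

For the Normal–Normal model with known σ², precisions add: τ_n = τ₀ + n/σ².
So 1/σ₀² = 1/3.1806 − 15/50.2 = 0.314406 − 0.298805 = 0.015601.
Hence σ₀² = 1/0.015601 ≈ 64.1.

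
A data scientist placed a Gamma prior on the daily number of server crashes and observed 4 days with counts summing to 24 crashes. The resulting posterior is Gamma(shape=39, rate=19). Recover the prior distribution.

Gamma–Poisson conjugacy: posterior shape = α + Σxᵢ, posterior rate = β + n.
So α = 39 − 24 = 15 and β = 19 − 4 = 15.

Gamma(shape=15, rate=15)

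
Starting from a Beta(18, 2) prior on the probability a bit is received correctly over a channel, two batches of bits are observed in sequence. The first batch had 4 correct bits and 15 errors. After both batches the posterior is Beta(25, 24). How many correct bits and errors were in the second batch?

3 correct bits and 7 errors

Sequential conjugate updates are equivalent to a single update on the pooled data, so total successes = posterior α − prior α and total failures = posterior β − prior β.
Total across both batches: 25−18=7 correct bits, 24−2=22 errors.
Subtract the first batch: 7−4=3 correct bits and 22−15=7 errors.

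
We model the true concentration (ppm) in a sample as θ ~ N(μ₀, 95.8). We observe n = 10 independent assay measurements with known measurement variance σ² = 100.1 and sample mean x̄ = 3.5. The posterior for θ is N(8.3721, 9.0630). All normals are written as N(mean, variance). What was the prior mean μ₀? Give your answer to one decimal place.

μ₀ = 55.0

The posterior mean is a precision-weighted average: μ_n = (τ₀μ₀ + τ_data·x̄)/(τ₀+τ_data), with τ₀=1/σ₀² and τ_data=n/σ².
Here τ₀ = 1/95.8 = 0.010438 and τ_data = 10/100.1 = 0.099900, so τ_n = 0.110338.
Rearranging for μ₀: μ₀ = (μ_n·τ_n − τ_data·x̄)/τ₀ = (8.3721·0.110338 − 0.099900·3.5) / 0.010438 = 0.574111/0.010438 ≈ 55.0.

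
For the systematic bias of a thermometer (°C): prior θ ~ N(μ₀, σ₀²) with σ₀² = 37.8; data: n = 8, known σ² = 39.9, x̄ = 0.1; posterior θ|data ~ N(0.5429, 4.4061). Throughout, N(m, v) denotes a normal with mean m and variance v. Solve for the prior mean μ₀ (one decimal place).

μ₀ = 3.9

With known observation variance, the Normal–Normal posterior has precision τ_n = τ₀ + n/σ² and mean μ_n = (τ₀μ₀ + (n/σ²)x̄)/τ_n.
Here τ₀ = 1/37.8 = 0.026455 and τ_data = 8/39.9 = 0.200501, so τ_n = 0.226956.
Rearranging for μ₀: μ₀ = (μ_n·τ_n − τ_data·x̄)/τ₀ = (0.5429·0.226956 − 0.200501·0.1) / 0.026455 = 0.103164/0.026455 ≈ 3.9.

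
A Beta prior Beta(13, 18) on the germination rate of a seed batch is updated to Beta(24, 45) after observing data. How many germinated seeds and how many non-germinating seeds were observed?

Beta is conjugate to the binomial likelihood: posterior = Beta(a+s, b+f).
Match parameters: s=24−13=11, f=45−18=27.

11 germinated seeds and 27 non-germinating seeds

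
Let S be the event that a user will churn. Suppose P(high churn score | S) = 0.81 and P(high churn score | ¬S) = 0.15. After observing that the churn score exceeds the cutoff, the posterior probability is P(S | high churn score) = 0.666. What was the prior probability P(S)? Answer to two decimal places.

Bayes' rule in odds form gives O(S|E) = O(S)·[P(E|S)/P(E|¬S)], hence O(S) = O(S|E)/LR.
Posterior odds = 0.666/(1−0.666) = 1.9940. LR = 0.81/0.15 = 5.4000.
Prior odds = 1.9940/5.4000 = 0.3693, so P(S) = 0.3693/(1+0.3693) ≈ 0.27.

P(S) = 0.27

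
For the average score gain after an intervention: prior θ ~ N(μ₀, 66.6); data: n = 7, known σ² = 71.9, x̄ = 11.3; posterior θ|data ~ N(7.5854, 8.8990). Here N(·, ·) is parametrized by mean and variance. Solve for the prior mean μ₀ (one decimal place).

With known observation variance, the Normal–Normal posterior has precision τ_n = τ₀ + n/σ² and mean μ_n = (τ₀μ₀ + (n/σ²)x̄)/τ_n.
Here τ₀ = 1/66.6 = 0.015015 and τ_data = 7/71.9 = 0.097357, so τ_n = 0.112372.
Rearranging for μ₀: μ₀ = (μ_n·τ_n − τ_data·x̄)/τ₀ = (7.5854·0.112372 − 0.097357·11.3) / 0.015015 = -0.247748/0.015015 ≈ -16.5.

μ₀ = -16.5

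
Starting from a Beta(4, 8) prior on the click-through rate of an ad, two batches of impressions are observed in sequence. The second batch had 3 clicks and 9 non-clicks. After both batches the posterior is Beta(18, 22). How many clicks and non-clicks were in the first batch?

Sequential conjugate updates are equivalent to a single update on the pooled data, so total successes = posterior α − prior α and total failures = posterior β − prior β.
Total across both batches: 18−4=14 clicks, 22−8=14 non-clicks.
Subtract the second batch: 14−3=11 clicks and 14−9=5 non-clicks.

11 clicks and 5 non-clicks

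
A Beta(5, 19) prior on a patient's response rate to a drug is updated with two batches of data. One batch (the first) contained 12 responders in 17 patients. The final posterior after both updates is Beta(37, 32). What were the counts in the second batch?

20 responders and 8 non-responders

Because Beta–binomial updating is additive in the counts, the combined data contributed (α_post−α_prior, β_post−β_prior) successes and failures.
Total across both batches: 37−5=32 responders, 32−19=13 non-responders.
Subtract the first batch: 32−12=20 responders and 13−5=8 non-responders.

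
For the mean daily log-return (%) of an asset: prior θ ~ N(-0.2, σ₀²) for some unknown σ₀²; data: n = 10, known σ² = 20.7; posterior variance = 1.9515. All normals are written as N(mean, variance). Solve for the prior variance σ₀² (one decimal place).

Posterior precision equals prior precision plus data precision: 1/σ_n² = 1/σ₀² + n/σ².
So 1/σ₀² = 1/1.9515 − 10/20.7 = 0.512426 − 0.483092 = 0.029334.
Hence σ₀² = 1/0.029334 ≈ 34.1.

σ₀² = 34.1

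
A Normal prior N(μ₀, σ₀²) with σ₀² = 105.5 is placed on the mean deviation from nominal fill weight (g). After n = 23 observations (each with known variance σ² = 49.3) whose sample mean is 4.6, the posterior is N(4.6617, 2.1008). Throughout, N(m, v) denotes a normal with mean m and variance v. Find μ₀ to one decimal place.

With known observation variance, the Normal–Normal posterior has precision τ_n = τ₀ + n/σ² and mean μ_n = (τ₀μ₀ + (n/σ²)x̄)/τ_n.
Here τ₀ = 1/105.5 = 0.009479 and τ_data = 23/49.3 = 0.466531, so τ_n = 0.476010.
Rearranging for μ₀: μ₀ = (μ_n·τ_n − τ_data·x̄)/τ₀ = (4.6617·0.476010 − 0.466531·4.6) / 0.009479 = 0.072973/0.009479 ≈ 7.7.

μ₀ = 7.7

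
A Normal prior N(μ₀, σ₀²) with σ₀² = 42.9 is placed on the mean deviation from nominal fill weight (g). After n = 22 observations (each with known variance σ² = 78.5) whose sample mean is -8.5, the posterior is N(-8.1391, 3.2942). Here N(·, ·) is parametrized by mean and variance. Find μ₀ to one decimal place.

The posterior mean is a precision-weighted average: μ_n = (τ₀μ₀ + τ_data·x̄)/(τ₀+τ_data), with τ₀=1/σ₀² and τ_data=n/σ².
Here τ₀ = 1/42.9 = 0.023310 and τ_data = 22/78.5 = 0.280255, so τ_n = 0.303565.
Rearranging for μ₀: μ₀ = (μ_n·τ_n − τ_data·x̄)/τ₀ = (-8.1391·0.303565 − 0.280255·-8.5) / 0.023310 = -0.088578/0.023310 ≈ -3.8.

μ₀ = -3.8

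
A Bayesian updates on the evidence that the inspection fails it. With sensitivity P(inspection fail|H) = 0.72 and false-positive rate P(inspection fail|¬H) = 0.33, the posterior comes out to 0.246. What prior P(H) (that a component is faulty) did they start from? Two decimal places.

P(H) = 0.13

Bayes' rule in odds form gives O(H|E) = O(H)·[P(E|H)/P(E|¬H)], hence O(H) = O(H|E)/LR.
Posterior odds = 0.246/(1−0.246) = 0.3263. LR = 0.72/0.33 = 2.1818.
Prior odds = 0.3263/2.1818 = 0.1496, so P(H) = 0.1496/(1+0.1496) ≈ 0.13.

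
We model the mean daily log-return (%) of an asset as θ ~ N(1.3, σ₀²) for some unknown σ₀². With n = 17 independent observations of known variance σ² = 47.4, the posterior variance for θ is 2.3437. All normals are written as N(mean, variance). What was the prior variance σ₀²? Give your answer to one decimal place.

σ₀² = 14.7

Posterior precision equals prior precision plus data precision: 1/σ_n² = 1/σ₀² + n/σ².
So 1/σ₀² = 1/2.3437 − 17/47.4 = 0.426676 − 0.358650 = 0.068026.
Hence σ₀² = 1/0.068026 ≈ 14.7.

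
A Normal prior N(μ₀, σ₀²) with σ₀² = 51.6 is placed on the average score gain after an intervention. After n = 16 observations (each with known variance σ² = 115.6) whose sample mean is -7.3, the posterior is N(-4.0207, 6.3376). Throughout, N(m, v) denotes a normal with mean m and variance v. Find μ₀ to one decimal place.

With known observation variance, the Normal–Normal posterior has precision τ_n = τ₀ + n/σ² and mean μ_n = (τ₀μ₀ + (n/σ²)x̄)/τ_n.
Here τ₀ = 1/51.6 = 0.019380 and τ_data = 16/115.6 = 0.138408, so τ_n = 0.157788.
Rearranging for μ₀: μ₀ = (μ_n·τ_n − τ_data·x̄)/τ₀ = (-4.0207·0.157788 − 0.138408·-7.3) / 0.019380 = 0.375960/0.019380 ≈ 19.4.

μ₀ = 19.4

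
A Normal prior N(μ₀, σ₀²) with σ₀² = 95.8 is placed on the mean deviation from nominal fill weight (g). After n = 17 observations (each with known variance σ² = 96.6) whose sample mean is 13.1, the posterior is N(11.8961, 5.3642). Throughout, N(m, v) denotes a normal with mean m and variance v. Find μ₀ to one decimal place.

μ₀ = -8.4

With known observation variance, the Normal–Normal posterior has precision τ_n = τ₀ + n/σ² and mean μ_n = (τ₀μ₀ + (n/σ²)x̄)/τ_n.
Here τ₀ = 1/95.8 = 0.010438 and τ_data = 17/96.6 = 0.175983, so τ_n = 0.186421.
Rearranging for μ₀: μ₀ = (μ_n·τ_n − τ_data·x̄)/τ₀ = (11.8961·0.186421 − 0.175983·13.1) / 0.010438 = -0.087694/0.010438 ≈ -8.4.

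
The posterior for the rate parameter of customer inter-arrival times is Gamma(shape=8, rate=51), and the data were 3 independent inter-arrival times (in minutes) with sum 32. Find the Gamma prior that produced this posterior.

Gamma–exponential conjugacy: posterior shape = α + n, posterior rate = β + Σtᵢ.
So α = 8 − 3 = 5 and β = 51 − 32 = 19.

Gamma(shape=5, rate=19)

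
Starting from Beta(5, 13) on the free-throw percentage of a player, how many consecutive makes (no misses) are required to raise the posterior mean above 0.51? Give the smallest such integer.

k = 9

After k makes and 0 misses the posterior is Beta(5+k, 13), with mean (5+k)/(5+13+k).
Set (5+k)/(18+k) > 0.51 and solve: k > (0.51·18 − 5)/(1 − 0.51) = 8.531.
The smallest integer exceeding 8.531 is 9, and checking k=9: (14)/(27) = 0.5185 > 0.51.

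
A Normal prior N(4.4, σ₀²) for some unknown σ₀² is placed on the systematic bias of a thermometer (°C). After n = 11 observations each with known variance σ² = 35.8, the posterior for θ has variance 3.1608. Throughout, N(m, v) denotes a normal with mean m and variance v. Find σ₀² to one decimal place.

σ₀² = 109.7

For the Normal–Normal model with known σ², precisions add: τ_n = τ₀ + n/σ².
So 1/σ₀² = 1/3.1608 − 11/35.8 = 0.316376 − 0.307263 = 0.009113.
Hence σ₀² = 1/0.009113 ≈ 109.7.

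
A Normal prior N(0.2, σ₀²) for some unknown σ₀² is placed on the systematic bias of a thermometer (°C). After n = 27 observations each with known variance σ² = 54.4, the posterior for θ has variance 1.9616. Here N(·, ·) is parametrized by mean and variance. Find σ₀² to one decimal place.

σ₀² = 74.3

For the Normal–Normal model with known σ², precisions add: τ_n = τ₀ + n/σ².
So 1/σ₀² = 1/1.9616 − 27/54.4 = 0.509788 − 0.496324 = 0.013464.
Hence σ₀² = 1/0.013464 ≈ 74.3.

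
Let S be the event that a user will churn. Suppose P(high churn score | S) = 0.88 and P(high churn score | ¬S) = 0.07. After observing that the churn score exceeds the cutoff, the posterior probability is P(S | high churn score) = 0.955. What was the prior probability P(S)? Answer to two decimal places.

P(S) = 0.63

In odds form, posterior odds = prior odds × likelihood ratio, so prior odds = posterior odds ÷ LR.
Posterior odds = 0.955/(1−0.955) = 21.2222. LR = 0.88/0.07 = 12.5714.
Prior odds = 21.2222/12.5714 = 1.6881, so P(S) = 1.6881/(1+1.6881) ≈ 0.63.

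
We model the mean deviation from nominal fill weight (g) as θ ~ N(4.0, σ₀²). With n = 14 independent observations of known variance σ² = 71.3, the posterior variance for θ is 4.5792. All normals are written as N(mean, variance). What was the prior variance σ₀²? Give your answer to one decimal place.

Posterior precision equals prior precision plus data precision: 1/σ_n² = 1/σ₀² + n/σ².
So 1/σ₀² = 1/4.5792 − 14/71.3 = 0.218379 − 0.196353 = 0.022026.
Hence σ₀² = 1/0.022026 ≈ 45.4.

σ₀² = 45.4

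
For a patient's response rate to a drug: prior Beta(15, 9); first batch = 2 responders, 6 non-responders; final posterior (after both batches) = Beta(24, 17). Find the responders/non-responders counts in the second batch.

7 responders and 2 non-responders

Sequential conjugate updates are equivalent to a single update on the pooled data, so total successes = posterior α − prior α and total failures = posterior β − prior β.
Total across both batches: 24−15=9 responders, 17−9=8 non-responders.
Subtract the first batch: 9−2=7 responders and 8−6=2 non-responders.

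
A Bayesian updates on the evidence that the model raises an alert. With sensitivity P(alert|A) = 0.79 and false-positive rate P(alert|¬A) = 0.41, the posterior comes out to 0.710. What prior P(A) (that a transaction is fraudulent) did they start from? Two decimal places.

P(A) = 0.56

Bayes' rule in odds form gives O(A|E) = O(A)·[P(E|A)/P(E|¬A)], hence O(A) = O(A|E)/LR.
Posterior odds = 0.710/(1−0.710) = 2.4483. LR = 0.79/0.41 = 1.9268.
Prior odds = 2.4483/1.9268 = 1.2707, so P(A) = 1.2707/(1+1.2707) ≈ 0.56.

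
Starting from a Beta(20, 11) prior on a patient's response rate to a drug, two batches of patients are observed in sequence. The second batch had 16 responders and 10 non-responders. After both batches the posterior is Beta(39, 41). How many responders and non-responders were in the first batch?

3 responders and 20 non-responders

Because Beta–binomial updating is additive in the counts, the combined data contributed (α_post−α_prior, β_post−β_prior) successes and failures.
Total across both batches: 39−20=19 responders, 41−11=30 non-responders.
Subtract the second batch: 19−16=3 responders and 30−10=20 non-responders.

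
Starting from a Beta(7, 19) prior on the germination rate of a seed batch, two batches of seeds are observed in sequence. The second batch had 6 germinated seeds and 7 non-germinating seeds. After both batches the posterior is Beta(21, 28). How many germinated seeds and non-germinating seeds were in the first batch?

Sequential conjugate updates are equivalent to a single update on the pooled data, so total successes = posterior α − prior α and total failures = posterior β − prior β.
Total across both batches: 21−7=14 germinated seeds, 28−19=9 non-germinating seeds.
Subtract the second batch: 14−6=8 germinated seeds and 9−7=2 non-germinating seeds.

8 germinated seeds and 2 non-germinating seeds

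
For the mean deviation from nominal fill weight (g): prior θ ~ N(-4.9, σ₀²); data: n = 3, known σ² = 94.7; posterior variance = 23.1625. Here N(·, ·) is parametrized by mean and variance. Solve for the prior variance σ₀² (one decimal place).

σ₀² = 87.0

Posterior precision equals prior precision plus data precision: 1/σ_n² = 1/σ₀² + n/σ².
So 1/σ₀² = 1/23.1625 − 3/94.7 = 0.043173 − 0.031679 = 0.011494.
Hence σ₀² = 1/0.011494 ≈ 87.0.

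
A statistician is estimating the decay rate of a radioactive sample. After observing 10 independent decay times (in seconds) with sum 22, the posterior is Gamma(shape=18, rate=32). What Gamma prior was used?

Gamma(shape=8, rate=10)

For an exponential likelihood with a Gamma(α, β) prior on the rate, n observations with total T give posterior Gamma(α+n, β+T).
So α = 18 − 10 = 8 and β = 32 − 22 = 10.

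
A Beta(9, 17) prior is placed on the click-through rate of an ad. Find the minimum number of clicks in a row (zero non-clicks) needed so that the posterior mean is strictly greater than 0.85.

k = 88

After k clicks and 0 non-clicks the posterior is Beta(9+k, 17), with mean (9+k)/(9+17+k).
Set (9+k)/(26+k) > 0.85 and solve: k > (0.85·26 − 9)/(1 − 0.85) = 87.333.
The smallest integer exceeding 87.333 is 88.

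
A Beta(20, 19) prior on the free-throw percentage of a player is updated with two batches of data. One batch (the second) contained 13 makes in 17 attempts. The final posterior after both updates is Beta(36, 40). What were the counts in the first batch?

Sequential conjugate updates are equivalent to a single update on the pooled data, so total successes = posterior α − prior α and total failures = posterior β − prior β.
Total across both batches: 36−20=16 makes, 40−19=21 misses.
Subtract the second batch: 16−13=3 makes and 21−4=17 misses.

3 makes and 17 misses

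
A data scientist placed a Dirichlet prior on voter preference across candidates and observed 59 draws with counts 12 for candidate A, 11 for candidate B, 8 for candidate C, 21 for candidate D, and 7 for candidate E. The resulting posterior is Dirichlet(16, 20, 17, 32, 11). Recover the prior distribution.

Dirichlet(4, 9, 9, 11, 4)

For a Dirichlet(α) prior with multinomial counts c, the posterior is Dirichlet(α + c) componentwise.
Subtract each count from the matching posterior parameter: 16−12=4, 20−11=9, 17−8=9, 32−21=11, 11−7=4.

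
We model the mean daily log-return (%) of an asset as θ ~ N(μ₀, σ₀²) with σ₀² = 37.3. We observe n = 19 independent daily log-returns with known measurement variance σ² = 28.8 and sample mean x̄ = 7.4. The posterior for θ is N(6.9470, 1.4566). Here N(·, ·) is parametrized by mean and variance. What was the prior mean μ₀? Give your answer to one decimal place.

The posterior mean is a precision-weighted average: μ_n = (τ₀μ₀ + τ_data·x̄)/(τ₀+τ_data), with τ₀=1/σ₀² and τ_data=n/σ².
Here τ₀ = 1/37.3 = 0.026810 and τ_data = 19/28.8 = 0.659722, so τ_n = 0.686532.
Rearranging for μ₀: μ₀ = (μ_n·τ_n − τ_data·x̄)/τ₀ = (6.9470·0.686532 − 0.659722·7.4) / 0.026810 = -0.112605/0.026810 ≈ -4.2.

μ₀ = -4.2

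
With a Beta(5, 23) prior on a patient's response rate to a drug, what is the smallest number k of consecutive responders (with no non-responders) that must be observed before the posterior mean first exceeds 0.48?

After k responders and 0 non-responders the posterior is Beta(5+k, 23), with mean (5+k)/(5+23+k).
Set (5+k)/(28+k) > 0.48 and solve: k > (0.48·28 − 5)/(1 − 0.48) = 16.231.
The smallest integer exceeding 16.231 is 17, and checking k=17: (22)/(45) = 0.4889 > 0.48.

k = 17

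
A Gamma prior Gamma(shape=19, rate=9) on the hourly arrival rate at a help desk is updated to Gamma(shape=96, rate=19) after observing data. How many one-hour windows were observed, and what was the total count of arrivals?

Gamma–Poisson conjugacy: posterior shape = α + Σxᵢ, posterior rate = β + n.
Matching: Σxᵢ = 96 − 19 = 77 and n = 19 − 9 = 10.

n = 10 one-hour windows with total 77 arrivals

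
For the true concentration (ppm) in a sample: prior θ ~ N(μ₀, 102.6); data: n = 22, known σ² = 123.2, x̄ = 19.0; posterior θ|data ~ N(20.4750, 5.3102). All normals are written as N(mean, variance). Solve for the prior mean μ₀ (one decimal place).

μ₀ = 47.5

The posterior mean is a precision-weighted average: μ_n = (τ₀μ₀ + τ_data·x̄)/(τ₀+τ_data), with τ₀=1/σ₀² and τ_data=n/σ².
Here τ₀ = 1/102.6 = 0.009747 and τ_data = 22/123.2 = 0.178571, so τ_n = 0.188318.
Rearranging for μ₀: μ₀ = (μ_n·τ_n − τ_data·x̄)/τ₀ = (20.4750·0.188318 − 0.178571·19.0) / 0.009747 = 0.462962/0.009747 ≈ 47.5.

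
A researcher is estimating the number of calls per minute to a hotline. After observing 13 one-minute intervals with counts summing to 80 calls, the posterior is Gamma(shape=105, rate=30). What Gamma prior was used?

A Gamma(α, β) prior (rate parametrization) on a Poisson rate with n observations summing to S gives posterior Gamma(α+S, β+n).
So α = 105 − 80 = 25 and β = 30 − 13 = 17.

Gamma(shape=25, rate=17)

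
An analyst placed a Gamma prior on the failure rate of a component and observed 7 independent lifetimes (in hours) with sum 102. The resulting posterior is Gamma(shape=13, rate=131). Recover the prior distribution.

Gamma(shape=6, rate=29)

Gamma–exponential conjugacy: posterior shape = α + n, posterior rate = β + Σtᵢ.
So α = 13 − 7 = 6 and β = 131 − 102 = 29.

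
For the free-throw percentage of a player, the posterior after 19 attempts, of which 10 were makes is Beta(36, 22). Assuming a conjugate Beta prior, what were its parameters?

Beta(26, 13)

Under Beta–binomial conjugacy the posterior parameters are (α+s, β+f).
So α = 36 − 10 = 26 and β = 22 − 9 = 13.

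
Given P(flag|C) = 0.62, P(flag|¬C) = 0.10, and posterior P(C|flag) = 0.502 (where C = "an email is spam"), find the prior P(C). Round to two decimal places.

P(C) = 0.14

In odds form, posterior odds = prior odds × likelihood ratio, so prior odds = posterior odds ÷ LR.
Posterior odds = 0.502/(1−0.502) = 1.0080. LR = 0.62/0.10 = 6.2000.
Prior odds = 1.0080/6.2000 = 0.1626, so P(C) = 0.1626/(1+0.1626) ≈ 0.14.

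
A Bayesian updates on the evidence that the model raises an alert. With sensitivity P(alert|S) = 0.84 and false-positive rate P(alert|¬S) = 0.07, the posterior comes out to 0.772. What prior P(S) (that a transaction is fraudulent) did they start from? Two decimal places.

Bayes' rule in odds form gives O(S|E) = O(S)·[P(E|S)/P(E|¬S)], hence O(S) = O(S|E)/LR.
Posterior odds = 0.772/(1−0.772) = 3.3860. LR = 0.84/0.07 = 12.0000.
Prior odds = 3.3860/12.0000 = 0.2822, so P(S) = 0.2822/(1+0.2822) ≈ 0.22.

P(S) = 0.22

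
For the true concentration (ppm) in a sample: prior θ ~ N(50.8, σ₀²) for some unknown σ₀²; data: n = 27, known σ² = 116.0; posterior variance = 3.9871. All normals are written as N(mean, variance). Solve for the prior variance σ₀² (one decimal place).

Posterior precision equals prior precision plus data precision: 1/σ_n² = 1/σ₀² + n/σ².
So 1/σ₀² = 1/3.9871 − 27/116.0 = 0.250809 − 0.232759 = 0.018050.
Hence σ₀² = 1/0.018050 ≈ 55.4.

σ₀² = 55.4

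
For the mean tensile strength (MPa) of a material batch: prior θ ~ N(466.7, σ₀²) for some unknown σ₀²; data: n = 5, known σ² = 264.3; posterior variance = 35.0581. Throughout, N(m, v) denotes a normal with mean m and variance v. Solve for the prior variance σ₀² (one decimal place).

σ₀² = 104.1

Posterior precision equals prior precision plus data precision: 1/σ_n² = 1/σ₀² + n/σ².
So 1/σ₀² = 1/35.0581 − 5/264.3 = 0.028524 − 0.018918 = 0.009606.
Hence σ₀² = 1/0.009606 ≈ 104.1.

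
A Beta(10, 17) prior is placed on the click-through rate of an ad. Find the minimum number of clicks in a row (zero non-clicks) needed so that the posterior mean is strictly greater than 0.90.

After k clicks and 0 non-clicks the posterior is Beta(10+k, 17), with mean (10+k)/(10+17+k).
Set (10+k)/(27+k) > 0.90 and solve: k > (0.90·27 − 10)/(1 − 0.90) = 143.000.
The smallest integer exceeding 143.000 is 144.

k = 144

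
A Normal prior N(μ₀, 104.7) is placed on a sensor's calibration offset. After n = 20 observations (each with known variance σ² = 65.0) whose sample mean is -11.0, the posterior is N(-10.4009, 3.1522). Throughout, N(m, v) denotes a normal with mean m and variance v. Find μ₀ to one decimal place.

With known observation variance, the Normal–Normal posterior has precision τ_n = τ₀ + n/σ² and mean μ_n = (τ₀μ₀ + (n/σ²)x̄)/τ_n.
Here τ₀ = 1/104.7 = 0.009551 and τ_data = 20/65.0 = 0.307692, so τ_n = 0.317243.
Rearranging for μ₀: μ₀ = (μ_n·τ_n − τ_data·x̄)/τ₀ = (-10.4009·0.317243 − 0.307692·-11.0) / 0.009551 = 0.084999/0.009551 ≈ 8.9.

μ₀ = 8.9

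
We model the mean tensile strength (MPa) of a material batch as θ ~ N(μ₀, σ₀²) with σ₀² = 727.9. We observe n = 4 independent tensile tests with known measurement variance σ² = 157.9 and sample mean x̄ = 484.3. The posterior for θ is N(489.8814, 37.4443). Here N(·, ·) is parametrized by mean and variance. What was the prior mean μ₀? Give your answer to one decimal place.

The posterior mean is a precision-weighted average: μ_n = (τ₀μ₀ + τ_data·x̄)/(τ₀+τ_data), with τ₀=1/σ₀² and τ_data=n/σ².
Here τ₀ = 1/727.9 = 0.001374 and τ_data = 4/157.9 = 0.025332, so τ_n = 0.026706.
Rearranging for μ₀: μ₀ = (μ_n·τ_n − τ_data·x̄)/τ₀ = (489.8814·0.026706 − 0.025332·484.3) / 0.001374 = 0.814485/0.001374 ≈ 592.8.

μ₀ = 592.8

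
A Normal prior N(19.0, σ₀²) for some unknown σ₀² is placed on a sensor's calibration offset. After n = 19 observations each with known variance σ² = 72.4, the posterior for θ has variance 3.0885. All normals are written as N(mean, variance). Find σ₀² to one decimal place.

σ₀² = 16.3

For the Normal–Normal model with known σ², precisions add: τ_n = τ₀ + n/σ².
So 1/σ₀² = 1/3.0885 − 19/72.4 = 0.323782 − 0.262431 = 0.061351.
Hence σ₀² = 1/0.061351 ≈ 16.3.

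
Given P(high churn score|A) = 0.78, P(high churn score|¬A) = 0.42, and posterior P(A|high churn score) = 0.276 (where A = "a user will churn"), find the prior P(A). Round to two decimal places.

P(A) = 0.17

In odds form, posterior odds = prior odds × likelihood ratio, so prior odds = posterior odds ÷ LR.
Posterior odds = 0.276/(1−0.276) = 0.3812. LR = 0.78/0.42 = 1.8571.
Prior odds = 0.3812/1.8571 = 0.2053, so P(A) = 0.2053/(1+0.2053) ≈ 0.17.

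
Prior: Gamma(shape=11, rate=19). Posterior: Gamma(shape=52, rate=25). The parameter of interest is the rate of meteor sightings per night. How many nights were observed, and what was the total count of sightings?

n = 6 nights with total 41 sightings

Gamma–Poisson conjugacy: posterior shape = α + Σxᵢ, posterior rate = β + n.
Matching: Σxᵢ = 52 − 11 = 41 and n = 25 − 19 = 6.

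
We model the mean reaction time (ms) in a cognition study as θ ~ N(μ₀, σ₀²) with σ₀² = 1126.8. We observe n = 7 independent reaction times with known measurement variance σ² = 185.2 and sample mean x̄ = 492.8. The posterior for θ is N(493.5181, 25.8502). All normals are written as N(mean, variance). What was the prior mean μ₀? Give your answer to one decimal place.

μ₀ = 524.1

With known observation variance, the Normal–Normal posterior has precision τ_n = τ₀ + n/σ² and mean μ_n = (τ₀μ₀ + (n/σ²)x̄)/τ_n.
Here τ₀ = 1/1126.8 = 0.000887 and τ_data = 7/185.2 = 0.037797, so τ_n = 0.038684.
Rearranging for μ₀: μ₀ = (μ_n·τ_n − τ_data·x̄)/τ₀ = (493.5181·0.038684 − 0.037797·492.8) / 0.000887 = 0.464893/0.000887 ≈ 524.1.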